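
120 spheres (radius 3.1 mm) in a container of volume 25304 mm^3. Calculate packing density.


V_sphere = 4/3*pi*3.1^3 = 124.7882 mm^3
Total V = 120*124.7882 = 14974.584 mm^3
PD = 14974.584 / 25304 = 0.592

0.592


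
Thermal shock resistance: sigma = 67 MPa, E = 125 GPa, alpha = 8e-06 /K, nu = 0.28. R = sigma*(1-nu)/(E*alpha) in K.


R = 67*(1-0.28)/(125*1000*8e-06) = 48 K

48


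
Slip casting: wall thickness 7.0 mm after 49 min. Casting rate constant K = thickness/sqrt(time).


K = 7.0 / sqrt(49) = 7.0 / 7.0 = 1.0 mm/min^0.5

1.0


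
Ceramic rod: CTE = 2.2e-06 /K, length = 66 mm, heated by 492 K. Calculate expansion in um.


dL = 2.2e-06 * 66 * 492 * 1000 = 71.438 um

71.438


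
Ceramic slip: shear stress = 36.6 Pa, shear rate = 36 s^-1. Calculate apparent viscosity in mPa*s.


eta = tau/gamma * 1000 = 36.6/36 * 1000 = 1016.7 mPa*s

1016.7


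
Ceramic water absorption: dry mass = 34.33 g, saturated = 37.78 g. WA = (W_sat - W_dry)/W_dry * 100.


WA = (37.78 - 34.33) / 34.33 * 100 = 10.05%

10.05


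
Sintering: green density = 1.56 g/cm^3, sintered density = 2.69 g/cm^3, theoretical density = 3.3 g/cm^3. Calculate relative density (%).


Relative = 2.69 / 3.3 * 100 = 81.5%

81.5


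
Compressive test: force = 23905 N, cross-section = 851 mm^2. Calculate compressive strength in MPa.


CS = 23905 / 851 = 28.1 MPa

28.1


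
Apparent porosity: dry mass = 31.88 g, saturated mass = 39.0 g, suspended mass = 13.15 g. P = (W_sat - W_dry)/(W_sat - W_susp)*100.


P = (39.0 - 31.88) / (39.0 - 13.15) * 100 = 7.12 / 25.85 * 100 = 27.5%

27.5


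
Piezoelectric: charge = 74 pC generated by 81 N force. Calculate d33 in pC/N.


d33 = 74 / 81 = 0.9 pC/N

0.9


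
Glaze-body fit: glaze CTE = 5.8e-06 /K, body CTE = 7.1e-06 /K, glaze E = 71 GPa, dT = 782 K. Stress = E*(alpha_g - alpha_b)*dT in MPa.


Stress = 71*1000*(5.8e-06 - 7.1e-06)*782 = -72.2 MPa

-72.2


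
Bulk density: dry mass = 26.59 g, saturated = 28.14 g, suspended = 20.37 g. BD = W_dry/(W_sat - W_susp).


BD = 26.59 / (28.14 - 20.37) = 26.59 / 7.77 = 3.422 g/cm^3

3.422


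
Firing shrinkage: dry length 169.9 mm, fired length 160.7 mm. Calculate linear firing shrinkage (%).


FS = (169.9 - 160.7) / 169.9 * 100 = 5.41%

5.41


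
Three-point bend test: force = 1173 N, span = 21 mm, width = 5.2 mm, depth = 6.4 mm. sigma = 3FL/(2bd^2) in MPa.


sigma = 3*1173*21/(2*5.2*6.4^2) = 173.5 MPa

173.5


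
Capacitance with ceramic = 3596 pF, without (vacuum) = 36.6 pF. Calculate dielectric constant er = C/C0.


er = 3596 / 36.6 = 98.25

98.25


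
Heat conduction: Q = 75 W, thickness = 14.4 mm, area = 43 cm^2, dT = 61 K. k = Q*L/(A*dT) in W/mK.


k = 75*14.4/1000/(43/10000*61) = 4.12 W/mK

4.12


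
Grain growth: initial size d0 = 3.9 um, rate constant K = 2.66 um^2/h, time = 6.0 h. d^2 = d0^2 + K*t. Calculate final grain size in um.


d^2 = 3.9^2 + 2.66*6.0 = 31.17
d = sqrt(31.17) = 5.58 um

5.58


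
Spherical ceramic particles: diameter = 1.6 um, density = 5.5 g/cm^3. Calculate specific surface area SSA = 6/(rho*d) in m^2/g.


SSA = 6 / (5.5 * 1.6) = 0.682 m^2/g

0.682


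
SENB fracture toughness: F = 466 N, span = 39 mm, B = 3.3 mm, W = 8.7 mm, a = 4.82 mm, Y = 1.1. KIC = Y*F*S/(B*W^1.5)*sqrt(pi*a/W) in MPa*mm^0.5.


KIC = 1.1*466*39/(3.3*8.7^1.5)*sqrt(pi*4.82/8.7) = 311.45

311.45


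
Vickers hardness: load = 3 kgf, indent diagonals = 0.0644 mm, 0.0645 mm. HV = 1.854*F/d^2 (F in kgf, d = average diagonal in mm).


d_avg = (0.0644+0.0645)/2 = 0.06445 mm
HV = 1.854*3/0.06445^2 = 1339

1339


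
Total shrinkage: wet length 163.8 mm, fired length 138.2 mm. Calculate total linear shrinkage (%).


TS = (163.8 - 138.2) / 163.8 * 100 = 15.63%

15.63


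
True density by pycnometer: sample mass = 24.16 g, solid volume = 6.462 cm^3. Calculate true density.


TD = 24.16 / 6.462 = 3.739 g/cm^3

3.739


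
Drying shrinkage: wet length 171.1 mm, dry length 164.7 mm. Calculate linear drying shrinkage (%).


DS = (171.1 - 164.7) / 171.1 * 100 = 3.74%

3.74


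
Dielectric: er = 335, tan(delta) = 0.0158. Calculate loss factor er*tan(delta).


Loss = 335 * 0.0158 = 5.293

5.293


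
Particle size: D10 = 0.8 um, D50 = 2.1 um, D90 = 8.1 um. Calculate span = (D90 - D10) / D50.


Span = (8.1 - 0.8) / 2.1 = 7.3 / 2.1 = 3.476

3.476


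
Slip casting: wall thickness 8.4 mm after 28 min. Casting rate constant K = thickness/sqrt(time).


K = 8.4 / sqrt(28) = 8.4 / 5.2915 = 1.587 mm/min^0.5

1.587


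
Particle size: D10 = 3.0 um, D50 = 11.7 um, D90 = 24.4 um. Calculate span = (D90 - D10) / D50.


Span = (24.4 - 3.0) / 11.7 = 21.4 / 11.7 = 1.829

1.829


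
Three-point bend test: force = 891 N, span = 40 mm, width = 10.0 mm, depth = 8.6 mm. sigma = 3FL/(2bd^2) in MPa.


sigma = 3*891*40/(2*10.0*8.6^2) = 72.3 MPa

72.3


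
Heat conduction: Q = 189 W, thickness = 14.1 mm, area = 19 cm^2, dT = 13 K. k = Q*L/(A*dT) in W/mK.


k = 189*14.1/1000/(19/10000*13) = 107.89 W/mK

107.89


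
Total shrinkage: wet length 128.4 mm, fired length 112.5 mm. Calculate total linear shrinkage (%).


TS = (128.4 - 112.5) / 128.4 * 100 = 12.38%

12.38


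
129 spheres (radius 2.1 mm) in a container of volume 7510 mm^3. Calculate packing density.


V_sphere = 4/3*pi*2.1^3 = 38.7924 mm^3
Total V = 129*38.7924 = 5004.2196 mm^3
PD = 5004.2196 / 7510 = 0.666

0.666


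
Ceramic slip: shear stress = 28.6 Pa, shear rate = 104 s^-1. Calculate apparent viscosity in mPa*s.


eta = tau/gamma * 1000 = 28.6/104 * 1000 = 275.0 mPa*s

275.0


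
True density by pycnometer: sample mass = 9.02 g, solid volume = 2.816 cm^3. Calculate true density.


TD = 9.02 / 2.816 = 3.203 g/cm^3

3.203


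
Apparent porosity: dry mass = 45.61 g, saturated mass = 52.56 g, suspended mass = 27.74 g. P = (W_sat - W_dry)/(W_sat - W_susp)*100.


P = (52.56 - 45.61) / (52.56 - 27.74) * 100 = 6.95 / 24.82 * 100 = 28.0%

28.0


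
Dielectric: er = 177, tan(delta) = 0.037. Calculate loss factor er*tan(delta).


Loss = 177 * 0.037 = 6.549

6.549


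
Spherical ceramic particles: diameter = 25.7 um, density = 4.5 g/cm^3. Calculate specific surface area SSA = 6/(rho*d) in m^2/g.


SSA = 6 / (4.5 * 25.7) = 0.052 m^2/g

0.052


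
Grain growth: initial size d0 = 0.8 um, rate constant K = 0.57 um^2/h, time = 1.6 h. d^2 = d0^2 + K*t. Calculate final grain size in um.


d^2 = 0.8^2 + 0.57*1.6 = 1.552
d = sqrt(1.552) = 1.25 um

1.25


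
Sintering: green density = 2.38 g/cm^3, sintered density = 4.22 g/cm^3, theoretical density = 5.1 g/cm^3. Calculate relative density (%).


Relative = 4.22 / 5.1 * 100 = 82.7%

82.7


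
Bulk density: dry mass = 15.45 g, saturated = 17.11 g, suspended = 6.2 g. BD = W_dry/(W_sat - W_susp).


BD = 15.45 / (17.11 - 6.2) = 15.45 / 10.91 = 1.416 g/cm^3

1.416


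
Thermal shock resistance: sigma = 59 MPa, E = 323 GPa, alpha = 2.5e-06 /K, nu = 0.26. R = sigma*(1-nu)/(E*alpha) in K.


R = 59*(1-0.26)/(323*1000*2.5e-06) = 54 K

54


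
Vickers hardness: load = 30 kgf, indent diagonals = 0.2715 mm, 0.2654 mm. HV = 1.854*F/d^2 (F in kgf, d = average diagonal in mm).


d_avg = (0.2715+0.2654)/2 = 0.26845 mm
HV = 1.854*30/0.26845^2 = 772

772


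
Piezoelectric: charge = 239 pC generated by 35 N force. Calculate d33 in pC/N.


d33 = 239 / 35 = 6.8 pC/N

6.8


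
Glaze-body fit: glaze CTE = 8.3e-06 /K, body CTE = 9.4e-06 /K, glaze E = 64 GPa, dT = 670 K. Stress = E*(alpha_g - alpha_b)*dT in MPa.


Stress = 64*1000*(8.3e-06 - 9.4e-06)*670 = -47.2 MPa

-47.2


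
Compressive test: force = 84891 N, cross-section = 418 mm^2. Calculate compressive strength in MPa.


CS = 84891 / 418 = 203.1 MPa

203.1


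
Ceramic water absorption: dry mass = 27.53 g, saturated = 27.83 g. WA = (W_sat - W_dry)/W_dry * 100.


WA = (27.83 - 27.53) / 27.53 * 100 = 1.09%

1.09


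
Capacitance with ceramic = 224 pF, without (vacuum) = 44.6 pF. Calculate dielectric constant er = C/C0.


er = 224 / 44.6 = 5.02

5.02


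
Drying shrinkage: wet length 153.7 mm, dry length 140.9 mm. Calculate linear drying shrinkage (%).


DS = (153.7 - 140.9) / 153.7 * 100 = 8.33%

8.33


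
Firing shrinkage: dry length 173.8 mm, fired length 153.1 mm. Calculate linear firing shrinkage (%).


FS = (173.8 - 153.1) / 173.8 * 100 = 11.91%

11.91


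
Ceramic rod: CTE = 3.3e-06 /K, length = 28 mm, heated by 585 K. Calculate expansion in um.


dL = 3.3e-06 * 28 * 585 * 1000 = 54.054 um

54.054


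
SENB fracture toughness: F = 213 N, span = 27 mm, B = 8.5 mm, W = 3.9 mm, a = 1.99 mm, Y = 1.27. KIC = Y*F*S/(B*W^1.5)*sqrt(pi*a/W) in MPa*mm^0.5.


KIC = 1.27*213*27/(8.5*3.9^1.5)*sqrt(pi*1.99/3.9) = 141.25

141.25


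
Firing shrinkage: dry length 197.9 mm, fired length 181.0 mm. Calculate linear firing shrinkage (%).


FS = (197.9 - 181.0) / 197.9 * 100 = 8.54%

8.54


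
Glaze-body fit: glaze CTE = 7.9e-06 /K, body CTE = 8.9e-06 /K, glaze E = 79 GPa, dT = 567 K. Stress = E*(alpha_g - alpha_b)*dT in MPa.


Stress = 79*1000*(7.9e-06 - 8.9e-06)*567 = -44.8 MPa

-44.8


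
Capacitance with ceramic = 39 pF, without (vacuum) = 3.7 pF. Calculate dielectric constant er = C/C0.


er = 39 / 3.7 = 10.54

10.54


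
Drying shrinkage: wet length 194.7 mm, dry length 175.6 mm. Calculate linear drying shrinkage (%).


DS = (194.7 - 175.6) / 194.7 * 100 = 9.81%

9.81


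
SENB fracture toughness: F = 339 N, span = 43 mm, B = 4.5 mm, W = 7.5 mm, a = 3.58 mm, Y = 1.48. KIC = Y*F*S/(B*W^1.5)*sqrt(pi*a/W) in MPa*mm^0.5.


KIC = 1.48*339*43/(4.5*7.5^1.5)*sqrt(pi*3.58/7.5) = 285.83

285.83


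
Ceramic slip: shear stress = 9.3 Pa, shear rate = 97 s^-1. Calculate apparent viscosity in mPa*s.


eta = tau/gamma * 1000 = 9.3/97 * 1000 = 95.9 mPa*s

95.9


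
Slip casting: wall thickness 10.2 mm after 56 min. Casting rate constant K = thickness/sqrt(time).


K = 10.2 / sqrt(56) = 10.2 / 7.4833 = 1.363 mm/min^0.5

1.363


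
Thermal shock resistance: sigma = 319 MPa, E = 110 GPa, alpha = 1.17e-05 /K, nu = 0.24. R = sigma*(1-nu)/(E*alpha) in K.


R = 319*(1-0.24)/(110*1000*1.17e-05) = 188 K

188


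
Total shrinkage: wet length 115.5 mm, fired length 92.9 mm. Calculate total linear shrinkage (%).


TS = (115.5 - 92.9) / 115.5 * 100 = 19.57%

19.57


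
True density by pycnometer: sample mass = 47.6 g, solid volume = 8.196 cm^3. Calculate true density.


TD = 47.6 / 8.196 = 5.808 g/cm^3

5.808


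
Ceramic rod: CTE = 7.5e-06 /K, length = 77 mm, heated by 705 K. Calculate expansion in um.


dL = 7.5e-06 * 77 * 705 * 1000 = 407.138 um

407.138


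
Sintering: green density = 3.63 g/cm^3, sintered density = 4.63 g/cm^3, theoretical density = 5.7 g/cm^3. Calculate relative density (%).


Relative = 4.63 / 5.7 * 100 = 81.2%

81.2


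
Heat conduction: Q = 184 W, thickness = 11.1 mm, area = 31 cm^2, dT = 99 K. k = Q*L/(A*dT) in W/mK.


k = 184*11.1/1000/(31/10000*99) = 6.65 W/mK

6.65


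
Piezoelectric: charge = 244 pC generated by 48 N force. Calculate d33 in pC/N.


d33 = 244 / 48 = 5.1 pC/N

5.1


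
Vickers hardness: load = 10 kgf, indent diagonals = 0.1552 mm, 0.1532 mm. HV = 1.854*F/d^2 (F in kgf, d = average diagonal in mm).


d_avg = (0.1552+0.1532)/2 = 0.1542 mm
HV = 1.854*10/0.1542^2 = 780

780


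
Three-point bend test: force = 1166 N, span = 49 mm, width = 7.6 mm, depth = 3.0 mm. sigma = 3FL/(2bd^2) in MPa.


sigma = 3*1166*49/(2*7.6*3.0^2) = 1252.9 MPa

1252.9


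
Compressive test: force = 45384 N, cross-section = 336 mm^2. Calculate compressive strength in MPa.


CS = 45384 / 336 = 135.1 MPa

135.1


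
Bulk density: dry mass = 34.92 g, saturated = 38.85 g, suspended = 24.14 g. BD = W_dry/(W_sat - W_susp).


BD = 34.92 / (38.85 - 24.14) = 34.92 / 14.71 = 2.374 g/cm^3

2.374


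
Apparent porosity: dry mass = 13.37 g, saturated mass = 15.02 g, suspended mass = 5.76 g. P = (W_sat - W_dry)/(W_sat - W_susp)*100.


P = (15.02 - 13.37) / (15.02 - 5.76) * 100 = 1.65 / 9.26 * 100 = 17.8%

17.8


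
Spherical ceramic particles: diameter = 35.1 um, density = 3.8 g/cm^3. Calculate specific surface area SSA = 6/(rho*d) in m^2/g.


SSA = 6 / (3.8 * 35.1) = 0.045 m^2/g

0.045


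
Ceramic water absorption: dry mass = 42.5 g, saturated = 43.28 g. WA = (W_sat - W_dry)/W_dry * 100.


WA = (43.28 - 42.5) / 42.5 * 100 = 1.84%

1.84


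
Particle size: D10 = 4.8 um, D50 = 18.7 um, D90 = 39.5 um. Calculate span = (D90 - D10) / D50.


Span = (39.5 - 4.8) / 18.7 = 34.7 / 18.7 = 1.856

1.856


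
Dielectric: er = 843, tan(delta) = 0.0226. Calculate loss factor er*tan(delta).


Loss = 843 * 0.0226 = 19.052

19.052


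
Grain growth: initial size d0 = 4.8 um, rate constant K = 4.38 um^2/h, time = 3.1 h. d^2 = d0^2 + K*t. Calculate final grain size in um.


d^2 = 4.8^2 + 4.38*3.1 = 36.618
d = sqrt(36.618) = 6.05 um

6.05


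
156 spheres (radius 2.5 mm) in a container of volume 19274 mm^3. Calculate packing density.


V_sphere = 4/3*pi*2.5^3 = 65.4498 mm^3
Total V = 156*65.4498 = 10210.1688 mm^3
PD = 10210.1688 / 19274 = 0.53

0.53


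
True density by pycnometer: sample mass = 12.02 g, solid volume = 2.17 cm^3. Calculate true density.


TD = 12.02 / 2.17 = 5.539 g/cm^3

5.539


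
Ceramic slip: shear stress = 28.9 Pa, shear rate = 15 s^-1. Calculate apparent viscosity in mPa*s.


eta = tau/gamma * 1000 = 28.9/15 * 1000 = 1926.7 mPa*s

1926.7


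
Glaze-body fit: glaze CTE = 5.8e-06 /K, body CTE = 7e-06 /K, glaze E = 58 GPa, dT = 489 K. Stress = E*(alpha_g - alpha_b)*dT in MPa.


Stress = 58*1000*(5.8e-06 - 7e-06)*489 = -34.0 MPa

-34.0


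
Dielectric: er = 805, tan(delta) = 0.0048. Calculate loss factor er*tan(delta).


Loss = 805 * 0.0048 = 3.864

3.864


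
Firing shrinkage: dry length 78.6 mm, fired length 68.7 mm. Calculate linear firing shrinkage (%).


FS = (78.6 - 68.7) / 78.6 * 100 = 12.6%

12.6


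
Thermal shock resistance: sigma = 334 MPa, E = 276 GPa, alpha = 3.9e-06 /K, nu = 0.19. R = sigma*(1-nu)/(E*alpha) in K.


R = 334*(1-0.19)/(276*1000*3.9e-06) = 251 K

251


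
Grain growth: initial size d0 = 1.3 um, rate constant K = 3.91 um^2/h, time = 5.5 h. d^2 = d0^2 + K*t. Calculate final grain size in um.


d^2 = 1.3^2 + 3.91*5.5 = 23.195
d = sqrt(23.195) = 4.82 um

4.82


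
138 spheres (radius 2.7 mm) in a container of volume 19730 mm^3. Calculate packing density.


V_sphere = 4/3*pi*2.7^3 = 82.448 mm^3
Total V = 138*82.448 = 11377.824 mm^3
PD = 11377.824 / 19730 = 0.577

0.577


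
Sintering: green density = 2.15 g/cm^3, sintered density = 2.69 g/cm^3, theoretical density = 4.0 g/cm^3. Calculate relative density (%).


Relative = 2.69 / 4.0 * 100 = 67.3%

67.3


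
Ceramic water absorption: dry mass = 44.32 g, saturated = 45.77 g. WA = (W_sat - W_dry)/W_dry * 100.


WA = (45.77 - 44.32) / 44.32 * 100 = 3.27%

3.27


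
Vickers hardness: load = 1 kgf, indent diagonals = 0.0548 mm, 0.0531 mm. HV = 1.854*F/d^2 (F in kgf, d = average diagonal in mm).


d_avg = (0.0548+0.0531)/2 = 0.05395 mm
HV = 1.854*1/0.05395^2 = 637

637


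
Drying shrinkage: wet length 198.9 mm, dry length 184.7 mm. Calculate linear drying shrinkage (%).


DS = (198.9 - 184.7) / 198.9 * 100 = 7.14%

7.14


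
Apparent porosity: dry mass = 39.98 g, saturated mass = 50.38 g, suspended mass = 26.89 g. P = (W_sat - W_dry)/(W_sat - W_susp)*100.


P = (50.38 - 39.98) / (50.38 - 26.89) * 100 = 10.4 / 23.49 * 100 = 44.3%

44.3


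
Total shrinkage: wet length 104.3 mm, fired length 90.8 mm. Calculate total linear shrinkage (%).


TS = (104.3 - 90.8) / 104.3 * 100 = 12.94%

12.94


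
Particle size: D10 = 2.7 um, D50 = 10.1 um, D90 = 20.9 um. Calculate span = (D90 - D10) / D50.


Span = (20.9 - 2.7) / 10.1 = 18.2 / 10.1 = 1.802

1.802


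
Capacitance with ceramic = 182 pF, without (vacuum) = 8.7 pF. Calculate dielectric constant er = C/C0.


er = 182 / 8.7 = 20.92

20.92


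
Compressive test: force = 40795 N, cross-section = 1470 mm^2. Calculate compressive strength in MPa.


CS = 40795 / 1470 = 27.8 MPa

27.8


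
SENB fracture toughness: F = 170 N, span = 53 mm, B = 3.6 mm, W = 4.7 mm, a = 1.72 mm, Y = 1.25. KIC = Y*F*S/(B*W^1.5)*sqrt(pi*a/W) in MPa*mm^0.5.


KIC = 1.25*170*53/(3.6*4.7^1.5)*sqrt(pi*1.72/4.7) = 329.21

329.21


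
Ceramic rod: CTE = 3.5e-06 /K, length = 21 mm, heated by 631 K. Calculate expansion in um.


dL = 3.5e-06 * 21 * 631 * 1000 = 46.379 um

46.379


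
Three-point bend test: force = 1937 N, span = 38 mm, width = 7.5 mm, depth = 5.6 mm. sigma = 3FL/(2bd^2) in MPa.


sigma = 3*1937*38/(2*7.5*5.6^2) = 469.4 MPa

469.4


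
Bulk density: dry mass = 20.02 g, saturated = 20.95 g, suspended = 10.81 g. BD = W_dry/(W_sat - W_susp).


BD = 20.02 / (20.95 - 10.81) = 20.02 / 10.14 = 1.974 g/cm^3

1.974


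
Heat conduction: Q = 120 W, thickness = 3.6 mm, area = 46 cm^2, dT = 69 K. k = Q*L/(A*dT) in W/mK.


k = 120*3.6/1000/(46/10000*69) = 1.36 W/mK

1.36


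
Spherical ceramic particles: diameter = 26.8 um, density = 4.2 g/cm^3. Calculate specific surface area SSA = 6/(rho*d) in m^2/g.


SSA = 6 / (4.2 * 26.8) = 0.053 m^2/g

0.053


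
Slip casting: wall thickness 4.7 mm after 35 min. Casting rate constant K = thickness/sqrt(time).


K = 4.7 / sqrt(35) = 4.7 / 5.9161 = 0.794 mm/min^0.5

0.794


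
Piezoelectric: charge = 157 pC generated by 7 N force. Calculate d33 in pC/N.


d33 = 157 / 7 = 22.4 pC/N

22.4


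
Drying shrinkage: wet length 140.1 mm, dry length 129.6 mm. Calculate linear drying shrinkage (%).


DS = (140.1 - 129.6) / 140.1 * 100 = 7.49%

7.49


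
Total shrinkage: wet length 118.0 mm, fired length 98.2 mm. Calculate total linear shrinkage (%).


TS = (118.0 - 98.2) / 118.0 * 100 = 16.78%

16.78


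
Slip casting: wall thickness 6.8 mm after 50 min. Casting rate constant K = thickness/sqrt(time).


K = 6.8 / sqrt(50) = 6.8 / 7.0711 = 0.962 mm/min^0.5

0.962


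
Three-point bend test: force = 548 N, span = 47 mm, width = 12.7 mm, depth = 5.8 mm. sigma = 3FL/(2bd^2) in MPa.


sigma = 3*548*47/(2*12.7*5.8^2) = 90.4 MPa

90.4


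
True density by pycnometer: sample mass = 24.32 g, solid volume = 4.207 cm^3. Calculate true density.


TD = 24.32 / 4.207 = 5.781 g/cm^3

5.781


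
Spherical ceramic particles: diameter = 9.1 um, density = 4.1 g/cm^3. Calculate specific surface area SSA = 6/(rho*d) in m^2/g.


SSA = 6 / (4.1 * 9.1) = 0.161 m^2/g

0.161


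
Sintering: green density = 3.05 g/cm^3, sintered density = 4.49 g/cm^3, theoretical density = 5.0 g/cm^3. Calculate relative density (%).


Relative = 4.49 / 5.0 * 100 = 89.8%

89.8


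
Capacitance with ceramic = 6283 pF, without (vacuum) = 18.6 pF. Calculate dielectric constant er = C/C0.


er = 6283 / 18.6 = 337.8

337.8


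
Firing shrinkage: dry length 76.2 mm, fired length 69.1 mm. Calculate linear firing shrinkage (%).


FS = (76.2 - 69.1) / 76.2 * 100 = 9.32%

9.32


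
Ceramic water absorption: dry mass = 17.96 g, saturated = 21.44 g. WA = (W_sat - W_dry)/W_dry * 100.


WA = (21.44 - 17.96) / 17.96 * 100 = 19.38%

19.38


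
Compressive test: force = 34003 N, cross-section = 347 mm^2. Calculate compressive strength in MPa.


CS = 34003 / 347 = 98.0 MPa

98.0


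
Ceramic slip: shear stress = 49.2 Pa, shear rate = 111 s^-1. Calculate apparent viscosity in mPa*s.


eta = tau/gamma * 1000 = 49.2/111 * 1000 = 443.2 mPa*s

443.2


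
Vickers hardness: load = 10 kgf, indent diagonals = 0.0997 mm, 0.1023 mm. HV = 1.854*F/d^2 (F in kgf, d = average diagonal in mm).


d_avg = (0.0997+0.1023)/2 = 0.101 mm
HV = 1.854*10/0.101^2 = 1817

1817


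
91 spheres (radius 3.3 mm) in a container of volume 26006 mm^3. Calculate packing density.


V_sphere = 4/3*pi*3.3^3 = 150.5326 mm^3
Total V = 91*150.5326 = 13698.4666 mm^3
PD = 13698.4666 / 26006 = 0.527

0.527


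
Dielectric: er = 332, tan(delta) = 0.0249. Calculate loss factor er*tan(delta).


Loss = 332 * 0.0249 = 8.267

8.267


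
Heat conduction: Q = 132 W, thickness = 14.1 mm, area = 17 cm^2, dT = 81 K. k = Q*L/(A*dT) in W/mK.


k = 132*14.1/1000/(17/10000*81) = 13.52 W/mK

13.52


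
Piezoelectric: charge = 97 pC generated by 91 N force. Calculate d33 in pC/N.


d33 = 97 / 91 = 1.1 pC/N

1.1


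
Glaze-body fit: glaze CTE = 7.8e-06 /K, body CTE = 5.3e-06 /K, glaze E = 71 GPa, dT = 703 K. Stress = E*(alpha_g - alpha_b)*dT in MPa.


Stress = 71*1000*(7.8e-06 - 5.3e-06)*703 = 124.8 MPa

124.8


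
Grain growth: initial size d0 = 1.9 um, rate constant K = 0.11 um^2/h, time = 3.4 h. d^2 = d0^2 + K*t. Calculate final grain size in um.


d^2 = 1.9^2 + 0.11*3.4 = 3.984
d = sqrt(3.984) = 2.0 um

2.0


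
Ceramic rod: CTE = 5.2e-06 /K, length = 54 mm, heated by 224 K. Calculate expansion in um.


dL = 5.2e-06 * 54 * 224 * 1000 = 62.899 um

62.899


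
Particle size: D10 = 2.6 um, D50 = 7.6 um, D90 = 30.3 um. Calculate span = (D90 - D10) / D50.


Span = (30.3 - 2.6) / 7.6 = 27.7 / 7.6 = 3.645

3.645


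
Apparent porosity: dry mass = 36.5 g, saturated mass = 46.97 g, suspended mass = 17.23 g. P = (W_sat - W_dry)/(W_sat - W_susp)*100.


P = (46.97 - 36.5) / (46.97 - 17.23) * 100 = 10.47 / 29.74 * 100 = 35.2%

35.2


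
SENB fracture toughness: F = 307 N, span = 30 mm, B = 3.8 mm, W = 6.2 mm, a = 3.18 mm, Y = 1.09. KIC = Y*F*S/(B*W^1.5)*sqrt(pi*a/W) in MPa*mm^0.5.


KIC = 1.09*307*30/(3.8*6.2^1.5)*sqrt(pi*3.18/6.2) = 217.22

217.22


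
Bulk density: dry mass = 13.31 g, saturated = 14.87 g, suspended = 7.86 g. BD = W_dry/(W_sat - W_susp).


BD = 13.31 / (14.87 - 7.86) = 13.31 / 7.01 = 1.899 g/cm^3

1.899


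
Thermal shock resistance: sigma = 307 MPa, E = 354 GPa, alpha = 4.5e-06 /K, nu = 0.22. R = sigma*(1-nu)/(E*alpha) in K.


R = 307*(1-0.22)/(354*1000*4.5e-06) = 150 K

150


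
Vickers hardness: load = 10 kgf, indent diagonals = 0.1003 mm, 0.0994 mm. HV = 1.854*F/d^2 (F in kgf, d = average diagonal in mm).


d_avg = (0.1003+0.0994)/2 = 0.09985 mm
HV = 1.854*10/0.09985^2 = 1860

1860


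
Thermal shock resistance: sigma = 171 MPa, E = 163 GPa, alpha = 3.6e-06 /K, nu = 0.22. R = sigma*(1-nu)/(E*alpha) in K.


R = 171*(1-0.22)/(163*1000*3.6e-06) = 227 K

227


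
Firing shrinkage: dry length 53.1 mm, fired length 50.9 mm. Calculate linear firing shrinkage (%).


FS = (53.1 - 50.9) / 53.1 * 100 = 4.14%

4.14


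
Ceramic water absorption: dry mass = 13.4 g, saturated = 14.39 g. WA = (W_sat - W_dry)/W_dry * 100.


WA = (14.39 - 13.4) / 13.4 * 100 = 7.39%

7.39


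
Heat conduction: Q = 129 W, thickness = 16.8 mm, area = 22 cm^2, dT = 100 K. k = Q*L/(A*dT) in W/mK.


k = 129*16.8/1000/(22/10000*100) = 9.85 W/mK

9.85


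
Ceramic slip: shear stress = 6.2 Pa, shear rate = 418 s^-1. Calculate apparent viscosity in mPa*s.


eta = tau/gamma * 1000 = 6.2/418 * 1000 = 14.8 mPa*s

14.8


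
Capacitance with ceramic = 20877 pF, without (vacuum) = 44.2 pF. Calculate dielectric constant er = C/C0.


er = 20877 / 44.2 = 472.33

472.33


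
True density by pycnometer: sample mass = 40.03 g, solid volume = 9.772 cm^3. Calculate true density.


TD = 40.03 / 9.772 = 4.096 g/cm^3

4.096


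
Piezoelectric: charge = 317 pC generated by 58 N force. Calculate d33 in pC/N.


d33 = 317 / 58 = 5.5 pC/N

5.5


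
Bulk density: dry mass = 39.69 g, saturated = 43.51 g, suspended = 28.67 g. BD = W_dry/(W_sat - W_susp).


BD = 39.69 / (43.51 - 28.67) = 39.69 / 14.84 = 2.675 g/cm^3

2.675


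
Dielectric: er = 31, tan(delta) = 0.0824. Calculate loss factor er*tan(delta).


Loss = 31 * 0.0824 = 2.554

2.554


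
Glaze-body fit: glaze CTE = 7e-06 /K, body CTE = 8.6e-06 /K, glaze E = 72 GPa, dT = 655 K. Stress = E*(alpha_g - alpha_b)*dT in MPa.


Stress = 72*1000*(7e-06 - 8.6e-06)*655 = -75.5 MPa

-75.5


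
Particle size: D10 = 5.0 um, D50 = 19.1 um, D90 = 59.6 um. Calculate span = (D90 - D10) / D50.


Span = (59.6 - 5.0) / 19.1 = 54.6 / 19.1 = 2.859

2.859


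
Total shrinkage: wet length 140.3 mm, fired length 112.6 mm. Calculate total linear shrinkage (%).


TS = (140.3 - 112.6) / 140.3 * 100 = 19.74%

19.74


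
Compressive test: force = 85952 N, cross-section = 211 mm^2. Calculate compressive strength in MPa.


CS = 85952 / 211 = 407.4 MPa

407.4


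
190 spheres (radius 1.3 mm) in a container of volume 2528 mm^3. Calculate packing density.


V_sphere = 4/3*pi*1.3^3 = 9.2028 mm^3
Total V = 190*9.2028 = 1748.532 mm^3
PD = 1748.532 / 2528 = 0.692

0.692


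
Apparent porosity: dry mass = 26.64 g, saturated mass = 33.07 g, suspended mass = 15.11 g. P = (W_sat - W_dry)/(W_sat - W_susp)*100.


P = (33.07 - 26.64) / (33.07 - 15.11) * 100 = 6.43 / 17.96 * 100 = 35.8%

35.8


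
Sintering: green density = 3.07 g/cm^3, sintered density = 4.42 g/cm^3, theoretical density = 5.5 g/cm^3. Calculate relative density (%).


Relative = 4.42 / 5.5 * 100 = 80.4%

80.4


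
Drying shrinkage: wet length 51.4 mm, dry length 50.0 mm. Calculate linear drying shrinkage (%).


DS = (51.4 - 50.0) / 51.4 * 100 = 2.72%

2.72


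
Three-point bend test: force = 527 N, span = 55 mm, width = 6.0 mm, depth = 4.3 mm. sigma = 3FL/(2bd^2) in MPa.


sigma = 3*527*55/(2*6.0*4.3^2) = 391.9 MPa

391.9


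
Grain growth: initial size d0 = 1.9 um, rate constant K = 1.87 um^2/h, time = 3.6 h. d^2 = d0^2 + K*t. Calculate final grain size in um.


d^2 = 1.9^2 + 1.87*3.6 = 10.342
d = sqrt(10.342) = 3.22 um

3.22


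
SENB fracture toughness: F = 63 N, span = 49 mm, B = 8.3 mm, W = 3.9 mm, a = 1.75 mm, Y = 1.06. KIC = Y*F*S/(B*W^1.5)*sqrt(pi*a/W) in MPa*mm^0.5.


KIC = 1.06*63*49/(8.3*3.9^1.5)*sqrt(pi*1.75/3.9) = 60.78

60.78


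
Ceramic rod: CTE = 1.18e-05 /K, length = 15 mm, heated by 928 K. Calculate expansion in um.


dL = 1.18e-05 * 15 * 928 * 1000 = 164.256 um

164.256


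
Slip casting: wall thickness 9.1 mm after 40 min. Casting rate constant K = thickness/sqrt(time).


K = 9.1 / sqrt(40) = 9.1 / 6.3246 = 1.439 mm/min^0.5

1.439


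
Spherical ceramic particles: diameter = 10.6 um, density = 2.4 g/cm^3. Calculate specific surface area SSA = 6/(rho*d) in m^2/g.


SSA = 6 / (2.4 * 10.6) = 0.236 m^2/g

0.236


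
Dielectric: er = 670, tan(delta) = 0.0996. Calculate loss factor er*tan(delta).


Loss = 670 * 0.0996 = 66.732

66.732


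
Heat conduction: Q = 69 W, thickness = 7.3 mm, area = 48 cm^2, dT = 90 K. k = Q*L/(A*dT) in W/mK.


k = 69*7.3/1000/(48/10000*90) = 1.17 W/mK

1.17


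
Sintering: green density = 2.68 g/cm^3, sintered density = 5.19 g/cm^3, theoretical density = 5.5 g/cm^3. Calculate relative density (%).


Relative = 5.19 / 5.5 * 100 = 94.4%

94.4


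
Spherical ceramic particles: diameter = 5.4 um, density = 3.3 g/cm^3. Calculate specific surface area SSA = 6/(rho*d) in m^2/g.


SSA = 6 / (3.3 * 5.4) = 0.337 m^2/g

0.337


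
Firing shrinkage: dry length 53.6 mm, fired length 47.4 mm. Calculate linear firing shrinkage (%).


FS = (53.6 - 47.4) / 53.6 * 100 = 11.57%

11.57


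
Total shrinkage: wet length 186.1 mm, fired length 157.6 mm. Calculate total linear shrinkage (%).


TS = (186.1 - 157.6) / 186.1 * 100 = 15.31%

15.31


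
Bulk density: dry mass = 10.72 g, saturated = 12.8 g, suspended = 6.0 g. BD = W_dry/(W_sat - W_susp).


BD = 10.72 / (12.8 - 6.0) = 10.72 / 6.8 = 1.576 g/cm^3

1.576


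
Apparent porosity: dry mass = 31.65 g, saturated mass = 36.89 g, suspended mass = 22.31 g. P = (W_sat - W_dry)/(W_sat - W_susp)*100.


P = (36.89 - 31.65) / (36.89 - 22.31) * 100 = 5.24 / 14.58 * 100 = 35.9%

35.9


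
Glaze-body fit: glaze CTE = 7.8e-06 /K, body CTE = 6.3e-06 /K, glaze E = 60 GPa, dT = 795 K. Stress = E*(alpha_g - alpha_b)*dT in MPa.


Stress = 60*1000*(7.8e-06 - 6.3e-06)*795 = 71.6 MPa

71.6


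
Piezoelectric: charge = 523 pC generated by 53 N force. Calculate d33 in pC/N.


d33 = 523 / 53 = 9.9 pC/N

9.9


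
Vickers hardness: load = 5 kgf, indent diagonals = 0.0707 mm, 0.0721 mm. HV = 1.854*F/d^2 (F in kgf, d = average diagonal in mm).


d_avg = (0.0707+0.0721)/2 = 0.0714 mm
HV = 1.854*5/0.0714^2 = 1818

1818


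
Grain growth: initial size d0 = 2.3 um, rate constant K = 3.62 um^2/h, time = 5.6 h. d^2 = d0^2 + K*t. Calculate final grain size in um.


d^2 = 2.3^2 + 3.62*5.6 = 25.562
d = sqrt(25.562) = 5.06 um

5.06


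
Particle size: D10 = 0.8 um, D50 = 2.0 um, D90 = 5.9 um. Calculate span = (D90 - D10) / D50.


Span = (5.9 - 0.8) / 2.0 = 5.1 / 2.0 = 2.55

2.55


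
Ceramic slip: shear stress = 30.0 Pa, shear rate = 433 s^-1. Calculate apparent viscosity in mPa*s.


eta = tau/gamma * 1000 = 30.0/433 * 1000 = 69.3 mPa*s

69.3


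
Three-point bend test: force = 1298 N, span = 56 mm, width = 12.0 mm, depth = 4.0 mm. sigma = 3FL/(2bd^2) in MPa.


sigma = 3*1298*56/(2*12.0*4.0^2) = 567.9 MPa

567.9


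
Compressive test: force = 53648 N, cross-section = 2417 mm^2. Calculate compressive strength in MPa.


CS = 53648 / 2417 = 22.2 MPa

22.2


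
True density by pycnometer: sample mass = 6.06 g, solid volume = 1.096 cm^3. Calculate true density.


TD = 6.06 / 1.096 = 5.529 g/cm^3

5.529


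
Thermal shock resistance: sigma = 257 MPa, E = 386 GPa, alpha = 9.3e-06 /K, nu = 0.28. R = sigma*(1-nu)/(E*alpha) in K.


R = 257*(1-0.28)/(386*1000*9.3e-06) = 52 K

52


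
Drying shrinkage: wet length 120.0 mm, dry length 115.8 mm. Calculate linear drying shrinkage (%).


DS = (120.0 - 115.8) / 120.0 * 100 = 3.5%

3.5


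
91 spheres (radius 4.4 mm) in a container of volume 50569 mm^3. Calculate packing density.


V_sphere = 4/3*pi*4.4^3 = 356.8179 mm^3
Total V = 91*356.8179 = 32470.4289 mm^3
PD = 32470.4289 / 50569 = 0.642

0.642


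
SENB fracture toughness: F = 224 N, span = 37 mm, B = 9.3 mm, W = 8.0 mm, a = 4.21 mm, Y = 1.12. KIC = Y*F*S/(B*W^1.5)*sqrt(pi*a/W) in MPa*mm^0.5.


KIC = 1.12*224*37/(9.3*8.0^1.5)*sqrt(pi*4.21/8.0) = 56.72

56.72


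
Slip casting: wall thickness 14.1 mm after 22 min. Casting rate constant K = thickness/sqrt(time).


K = 14.1 / sqrt(22) = 14.1 / 4.6904 = 3.006 mm/min^0.5

3.006


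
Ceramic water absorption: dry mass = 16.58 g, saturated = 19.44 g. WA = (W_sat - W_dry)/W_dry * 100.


WA = (19.44 - 16.58) / 16.58 * 100 = 17.25%

17.25


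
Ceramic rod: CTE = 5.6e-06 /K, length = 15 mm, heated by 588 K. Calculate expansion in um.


dL = 5.6e-06 * 15 * 588 * 1000 = 49.392 um

49.392


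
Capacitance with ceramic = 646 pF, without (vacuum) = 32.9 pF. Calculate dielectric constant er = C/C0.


er = 646 / 32.9 = 19.64

19.64


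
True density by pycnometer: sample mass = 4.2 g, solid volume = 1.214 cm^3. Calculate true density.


TD = 4.2 / 1.214 = 3.46 g/cm^3

3.46


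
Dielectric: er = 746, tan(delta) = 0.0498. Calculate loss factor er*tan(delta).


Loss = 746 * 0.0498 = 37.151

37.151


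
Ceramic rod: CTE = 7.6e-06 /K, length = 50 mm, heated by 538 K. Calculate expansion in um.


dL = 7.6e-06 * 50 * 538 * 1000 = 204.44 um

204.44


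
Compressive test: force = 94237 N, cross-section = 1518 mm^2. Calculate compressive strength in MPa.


CS = 94237 / 1518 = 62.1 MPa

62.1


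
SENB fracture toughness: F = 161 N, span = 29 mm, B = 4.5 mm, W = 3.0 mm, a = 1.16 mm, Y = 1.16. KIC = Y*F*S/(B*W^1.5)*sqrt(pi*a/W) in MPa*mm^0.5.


KIC = 1.16*161*29/(4.5*3.0^1.5)*sqrt(pi*1.16/3.0) = 255.29

255.29


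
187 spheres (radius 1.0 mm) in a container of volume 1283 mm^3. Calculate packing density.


V_sphere = 4/3*pi*1.0^3 = 4.1888 mm^3
Total V = 187*4.1888 = 783.3056 mm^3
PD = 783.3056 / 1283 = 0.611

0.611


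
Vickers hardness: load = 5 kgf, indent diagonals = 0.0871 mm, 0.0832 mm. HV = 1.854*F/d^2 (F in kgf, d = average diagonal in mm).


d_avg = (0.0871+0.0832)/2 = 0.08515 mm
HV = 1.854*5/0.08515^2 = 1279

1279


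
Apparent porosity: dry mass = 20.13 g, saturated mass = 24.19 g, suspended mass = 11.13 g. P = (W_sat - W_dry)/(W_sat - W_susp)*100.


P = (24.19 - 20.13) / (24.19 - 11.13) * 100 = 4.06 / 13.06 * 100 = 31.1%

31.1


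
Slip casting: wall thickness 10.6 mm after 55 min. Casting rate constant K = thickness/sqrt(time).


K = 10.6 / sqrt(55) = 10.6 / 7.4162 = 1.429 mm/min^0.5

1.429


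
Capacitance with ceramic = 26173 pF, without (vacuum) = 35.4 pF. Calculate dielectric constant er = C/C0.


er = 26173 / 35.4 = 739.35

739.35


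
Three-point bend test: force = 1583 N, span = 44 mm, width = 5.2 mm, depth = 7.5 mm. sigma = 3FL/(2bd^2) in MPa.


sigma = 3*1583*44/(2*5.2*7.5^2) = 357.2 MPa

357.2


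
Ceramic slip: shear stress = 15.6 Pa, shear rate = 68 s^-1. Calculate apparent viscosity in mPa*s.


eta = tau/gamma * 1000 = 15.6/68 * 1000 = 229.4 mPa*s

229.4


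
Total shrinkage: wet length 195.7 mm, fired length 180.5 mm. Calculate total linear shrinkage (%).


TS = (195.7 - 180.5) / 195.7 * 100 = 7.77%

7.77


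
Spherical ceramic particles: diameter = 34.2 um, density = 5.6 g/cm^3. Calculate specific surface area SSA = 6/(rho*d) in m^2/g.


SSA = 6 / (5.6 * 34.2) = 0.031 m^2/g

0.031


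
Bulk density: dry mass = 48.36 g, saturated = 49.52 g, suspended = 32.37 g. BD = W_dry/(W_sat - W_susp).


BD = 48.36 / (49.52 - 32.37) = 48.36 / 17.15 = 2.82 g/cm^3

2.82


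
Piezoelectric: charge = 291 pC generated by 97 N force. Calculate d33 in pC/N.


d33 = 291 / 97 = 3.0 pC/N

3.0


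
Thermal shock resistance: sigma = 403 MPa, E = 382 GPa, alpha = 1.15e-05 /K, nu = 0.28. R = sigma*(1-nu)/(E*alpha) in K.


R = 403*(1-0.28)/(382*1000*1.15e-05) = 66 K

66


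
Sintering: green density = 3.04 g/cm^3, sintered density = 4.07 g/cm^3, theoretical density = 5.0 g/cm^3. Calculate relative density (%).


Relative = 4.07 / 5.0 * 100 = 81.4%

81.4


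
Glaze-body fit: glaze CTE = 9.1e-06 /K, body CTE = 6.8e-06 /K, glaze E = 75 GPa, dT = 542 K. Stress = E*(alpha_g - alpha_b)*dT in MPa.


Stress = 75*1000*(9.1e-06 - 6.8e-06)*542 = 93.5 MPa

93.5


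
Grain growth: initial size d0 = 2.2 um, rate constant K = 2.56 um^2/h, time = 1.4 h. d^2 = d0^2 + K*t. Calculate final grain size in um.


d^2 = 2.2^2 + 2.56*1.4 = 8.424
d = sqrt(8.424) = 2.9 um

2.9


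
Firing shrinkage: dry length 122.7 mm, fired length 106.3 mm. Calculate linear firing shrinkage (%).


FS = (122.7 - 106.3) / 122.7 * 100 = 13.37%

13.37


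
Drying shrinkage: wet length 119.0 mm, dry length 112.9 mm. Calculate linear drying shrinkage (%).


DS = (119.0 - 112.9) / 119.0 * 100 = 5.13%

5.13


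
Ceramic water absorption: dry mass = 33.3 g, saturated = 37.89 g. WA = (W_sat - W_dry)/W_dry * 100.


WA = (37.89 - 33.3) / 33.3 * 100 = 13.78%

13.78


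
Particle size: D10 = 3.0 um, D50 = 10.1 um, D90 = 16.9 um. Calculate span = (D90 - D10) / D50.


Span = (16.9 - 3.0) / 10.1 = 13.9 / 10.1 = 1.376

1.376


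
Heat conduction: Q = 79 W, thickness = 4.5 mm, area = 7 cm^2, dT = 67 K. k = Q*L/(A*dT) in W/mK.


k = 79*4.5/1000/(7/10000*67) = 7.58 W/mK

7.58


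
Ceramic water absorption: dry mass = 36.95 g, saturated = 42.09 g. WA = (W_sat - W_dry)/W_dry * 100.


WA = (42.09 - 36.95) / 36.95 * 100 = 13.91%

13.91


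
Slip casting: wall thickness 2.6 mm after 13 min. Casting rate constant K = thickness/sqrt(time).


K = 2.6 / sqrt(13) = 2.6 / 3.6056 = 0.721 mm/min^0.5

0.721


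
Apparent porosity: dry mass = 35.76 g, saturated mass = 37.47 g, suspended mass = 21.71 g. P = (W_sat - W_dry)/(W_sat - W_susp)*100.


P = (37.47 - 35.76) / (37.47 - 21.71) * 100 = 1.71 / 15.76 * 100 = 10.9%

10.9


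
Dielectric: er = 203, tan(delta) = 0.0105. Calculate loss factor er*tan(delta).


Loss = 203 * 0.0105 = 2.132

2.132


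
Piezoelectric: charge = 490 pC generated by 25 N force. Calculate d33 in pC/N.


d33 = 490 / 25 = 19.6 pC/N

19.6


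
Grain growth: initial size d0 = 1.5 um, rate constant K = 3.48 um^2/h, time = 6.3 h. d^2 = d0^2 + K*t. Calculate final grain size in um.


d^2 = 1.5^2 + 3.48*6.3 = 24.174
d = sqrt(24.174) = 4.92 um

4.92


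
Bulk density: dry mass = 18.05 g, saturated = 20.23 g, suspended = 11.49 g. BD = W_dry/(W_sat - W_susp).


BD = 18.05 / (20.23 - 11.49) = 18.05 / 8.74 = 2.065 g/cm^3

2.065


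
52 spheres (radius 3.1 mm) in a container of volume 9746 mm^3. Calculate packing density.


V_sphere = 4/3*pi*3.1^3 = 124.7882 mm^3
Total V = 52*124.7882 = 6488.9864 mm^3
PD = 6488.9864 / 9746 = 0.666

0.666


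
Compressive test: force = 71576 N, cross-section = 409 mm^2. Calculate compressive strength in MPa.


CS = 71576 / 409 = 175.0 MPa

175.0


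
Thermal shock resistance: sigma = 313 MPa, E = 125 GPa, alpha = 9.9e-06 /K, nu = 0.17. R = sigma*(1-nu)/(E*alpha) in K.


R = 313*(1-0.17)/(125*1000*9.9e-06) = 210 K

210


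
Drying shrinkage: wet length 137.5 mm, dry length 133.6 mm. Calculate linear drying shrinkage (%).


DS = (137.5 - 133.6) / 137.5 * 100 = 2.84%

2.84


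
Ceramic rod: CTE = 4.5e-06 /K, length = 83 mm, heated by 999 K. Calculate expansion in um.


dL = 4.5e-06 * 83 * 999 * 1000 = 373.127 um

373.127


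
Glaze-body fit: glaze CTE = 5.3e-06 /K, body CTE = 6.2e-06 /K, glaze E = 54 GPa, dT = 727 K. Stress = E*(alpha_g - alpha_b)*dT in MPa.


Stress = 54*1000*(5.3e-06 - 6.2e-06)*727 = -35.3 MPa

-35.3


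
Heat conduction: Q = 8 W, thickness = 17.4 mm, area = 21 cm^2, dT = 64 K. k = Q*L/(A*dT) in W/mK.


k = 8*17.4/1000/(21/10000*64) = 1.04 W/mK

1.04


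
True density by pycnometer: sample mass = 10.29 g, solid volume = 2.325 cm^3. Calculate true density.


TD = 10.29 / 2.325 = 4.426 g/cm^3

4.426


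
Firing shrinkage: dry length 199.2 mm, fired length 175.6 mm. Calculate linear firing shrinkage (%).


FS = (199.2 - 175.6) / 199.2 * 100 = 11.85%

11.85


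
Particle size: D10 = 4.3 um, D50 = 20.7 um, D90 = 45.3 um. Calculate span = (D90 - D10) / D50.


Span = (45.3 - 4.3) / 20.7 = 41.0 / 20.7 = 1.981

1.981


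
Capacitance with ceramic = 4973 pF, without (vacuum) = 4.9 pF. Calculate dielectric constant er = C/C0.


er = 4973 / 4.9 = 1014.9

1014.9


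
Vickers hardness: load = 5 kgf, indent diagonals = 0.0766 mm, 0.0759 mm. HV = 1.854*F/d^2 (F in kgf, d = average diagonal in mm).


d_avg = (0.0766+0.0759)/2 = 0.07625 mm
HV = 1.854*5/0.07625^2 = 1594

1594


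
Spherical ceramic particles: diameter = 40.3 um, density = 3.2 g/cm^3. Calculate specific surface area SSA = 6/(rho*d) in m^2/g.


SSA = 6 / (3.2 * 40.3) = 0.047 m^2/g

0.047


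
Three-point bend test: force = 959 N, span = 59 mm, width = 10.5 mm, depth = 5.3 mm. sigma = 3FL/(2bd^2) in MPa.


sigma = 3*959*59/(2*10.5*5.3^2) = 287.8 MPa

287.8


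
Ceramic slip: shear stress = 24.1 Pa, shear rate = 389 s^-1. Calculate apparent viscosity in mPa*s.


eta = tau/gamma * 1000 = 24.1/389 * 1000 = 62.0 mPa*s

62.0


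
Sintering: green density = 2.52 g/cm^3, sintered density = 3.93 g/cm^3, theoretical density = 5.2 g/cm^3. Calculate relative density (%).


Relative = 3.93 / 5.2 * 100 = 75.6%

75.6


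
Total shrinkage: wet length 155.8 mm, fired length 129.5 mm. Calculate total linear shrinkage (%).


TS = (155.8 - 129.5) / 155.8 * 100 = 16.88%

16.88


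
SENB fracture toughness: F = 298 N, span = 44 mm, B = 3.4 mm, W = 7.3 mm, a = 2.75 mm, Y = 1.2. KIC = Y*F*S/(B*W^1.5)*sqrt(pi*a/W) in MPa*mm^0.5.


KIC = 1.2*298*44/(3.4*7.3^1.5)*sqrt(pi*2.75/7.3) = 255.25

255.25
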